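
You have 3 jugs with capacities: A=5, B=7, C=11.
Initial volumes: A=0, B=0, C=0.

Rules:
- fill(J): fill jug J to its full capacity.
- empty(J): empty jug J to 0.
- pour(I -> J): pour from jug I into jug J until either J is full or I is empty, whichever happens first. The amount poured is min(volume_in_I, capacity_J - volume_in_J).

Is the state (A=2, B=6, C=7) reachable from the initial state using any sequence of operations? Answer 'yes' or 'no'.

BFS explored all 336 reachable states.
Reachable set includes: (0,0,0), (0,0,1), (0,0,2), (0,0,3), (0,0,4), (0,0,5), (0,0,6), (0,0,7), (0,0,8), (0,0,9), (0,0,10), (0,0,11) ...
Target (A=2, B=6, C=7) not in reachable set → no.

Answer: no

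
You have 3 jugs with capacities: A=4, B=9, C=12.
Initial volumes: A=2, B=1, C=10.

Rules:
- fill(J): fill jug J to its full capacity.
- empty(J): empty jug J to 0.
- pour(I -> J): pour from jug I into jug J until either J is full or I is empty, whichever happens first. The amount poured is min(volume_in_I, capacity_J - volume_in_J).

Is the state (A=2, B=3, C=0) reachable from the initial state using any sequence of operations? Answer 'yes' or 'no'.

BFS from (A=2, B=1, C=10):
  1. pour(A -> B) -> (A=0 B=3 C=10)
  2. fill(A) -> (A=4 B=3 C=10)
  3. pour(A -> C) -> (A=2 B=3 C=12)
  4. empty(C) -> (A=2 B=3 C=0)
Target reached → yes.

Answer: yes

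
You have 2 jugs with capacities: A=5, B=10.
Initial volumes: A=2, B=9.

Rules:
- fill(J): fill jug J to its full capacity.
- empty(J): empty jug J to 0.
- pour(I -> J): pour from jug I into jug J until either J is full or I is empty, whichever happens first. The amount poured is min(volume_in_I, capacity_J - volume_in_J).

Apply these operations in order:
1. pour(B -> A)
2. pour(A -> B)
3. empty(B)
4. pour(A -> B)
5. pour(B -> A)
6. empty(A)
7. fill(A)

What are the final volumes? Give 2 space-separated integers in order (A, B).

Answer: 5 0

Derivation:
Step 1: pour(B -> A) -> (A=5 B=6)
Step 2: pour(A -> B) -> (A=1 B=10)
Step 3: empty(B) -> (A=1 B=0)
Step 4: pour(A -> B) -> (A=0 B=1)
Step 5: pour(B -> A) -> (A=1 B=0)
Step 6: empty(A) -> (A=0 B=0)
Step 7: fill(A) -> (A=5 B=0)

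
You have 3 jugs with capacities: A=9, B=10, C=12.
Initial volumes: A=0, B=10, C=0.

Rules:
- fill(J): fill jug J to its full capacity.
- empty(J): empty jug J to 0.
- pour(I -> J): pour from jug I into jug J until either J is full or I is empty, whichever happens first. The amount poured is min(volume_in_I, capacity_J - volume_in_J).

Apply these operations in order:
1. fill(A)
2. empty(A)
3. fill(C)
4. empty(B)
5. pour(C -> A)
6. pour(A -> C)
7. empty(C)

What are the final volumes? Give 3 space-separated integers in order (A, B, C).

Step 1: fill(A) -> (A=9 B=10 C=0)
Step 2: empty(A) -> (A=0 B=10 C=0)
Step 3: fill(C) -> (A=0 B=10 C=12)
Step 4: empty(B) -> (A=0 B=0 C=12)
Step 5: pour(C -> A) -> (A=9 B=0 C=3)
Step 6: pour(A -> C) -> (A=0 B=0 C=12)
Step 7: empty(C) -> (A=0 B=0 C=0)

Answer: 0 0 0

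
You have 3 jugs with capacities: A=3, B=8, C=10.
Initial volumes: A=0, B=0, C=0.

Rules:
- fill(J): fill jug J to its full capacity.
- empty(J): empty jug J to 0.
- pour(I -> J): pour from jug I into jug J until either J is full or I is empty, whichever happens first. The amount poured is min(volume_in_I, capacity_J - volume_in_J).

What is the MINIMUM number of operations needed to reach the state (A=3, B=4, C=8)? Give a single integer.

BFS from (A=0, B=0, C=0). One shortest path:
  1. fill(C) -> (A=0 B=0 C=10)
  2. pour(C -> B) -> (A=0 B=8 C=2)
  3. pour(C -> A) -> (A=2 B=8 C=0)
  4. pour(B -> C) -> (A=2 B=0 C=8)
  5. fill(B) -> (A=2 B=8 C=8)
  6. pour(B -> A) -> (A=3 B=7 C=8)
  7. empty(A) -> (A=0 B=7 C=8)
  8. pour(B -> A) -> (A=3 B=4 C=8)
Reached target in 8 moves.

Answer: 8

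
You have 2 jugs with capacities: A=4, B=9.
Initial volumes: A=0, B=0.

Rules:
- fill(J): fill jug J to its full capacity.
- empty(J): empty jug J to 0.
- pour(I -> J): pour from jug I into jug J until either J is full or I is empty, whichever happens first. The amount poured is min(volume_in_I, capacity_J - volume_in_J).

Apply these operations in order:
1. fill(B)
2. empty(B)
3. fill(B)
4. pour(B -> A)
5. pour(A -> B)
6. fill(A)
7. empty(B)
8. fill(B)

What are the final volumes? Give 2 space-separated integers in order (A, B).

Step 1: fill(B) -> (A=0 B=9)
Step 2: empty(B) -> (A=0 B=0)
Step 3: fill(B) -> (A=0 B=9)
Step 4: pour(B -> A) -> (A=4 B=5)
Step 5: pour(A -> B) -> (A=0 B=9)
Step 6: fill(A) -> (A=4 B=9)
Step 7: empty(B) -> (A=4 B=0)
Step 8: fill(B) -> (A=4 B=9)

Answer: 4 9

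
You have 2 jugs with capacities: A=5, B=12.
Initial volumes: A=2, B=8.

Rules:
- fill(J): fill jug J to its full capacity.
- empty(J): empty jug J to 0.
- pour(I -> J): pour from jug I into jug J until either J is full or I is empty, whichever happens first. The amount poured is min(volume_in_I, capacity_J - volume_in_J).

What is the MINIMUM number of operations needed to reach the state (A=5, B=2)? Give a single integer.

Answer: 3

Derivation:
BFS from (A=2, B=8). One shortest path:
  1. empty(B) -> (A=2 B=0)
  2. pour(A -> B) -> (A=0 B=2)
  3. fill(A) -> (A=5 B=2)
Reached target in 3 moves.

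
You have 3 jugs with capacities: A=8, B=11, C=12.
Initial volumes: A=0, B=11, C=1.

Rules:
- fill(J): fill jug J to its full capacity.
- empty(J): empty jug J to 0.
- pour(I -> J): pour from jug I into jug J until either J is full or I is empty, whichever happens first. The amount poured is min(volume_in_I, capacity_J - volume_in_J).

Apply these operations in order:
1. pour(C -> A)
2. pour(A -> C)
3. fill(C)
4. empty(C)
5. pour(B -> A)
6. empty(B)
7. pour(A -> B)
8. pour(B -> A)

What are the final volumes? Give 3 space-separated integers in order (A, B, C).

Answer: 8 0 0

Derivation:
Step 1: pour(C -> A) -> (A=1 B=11 C=0)
Step 2: pour(A -> C) -> (A=0 B=11 C=1)
Step 3: fill(C) -> (A=0 B=11 C=12)
Step 4: empty(C) -> (A=0 B=11 C=0)
Step 5: pour(B -> A) -> (A=8 B=3 C=0)
Step 6: empty(B) -> (A=8 B=0 C=0)
Step 7: pour(A -> B) -> (A=0 B=8 C=0)
Step 8: pour(B -> A) -> (A=8 B=0 C=0)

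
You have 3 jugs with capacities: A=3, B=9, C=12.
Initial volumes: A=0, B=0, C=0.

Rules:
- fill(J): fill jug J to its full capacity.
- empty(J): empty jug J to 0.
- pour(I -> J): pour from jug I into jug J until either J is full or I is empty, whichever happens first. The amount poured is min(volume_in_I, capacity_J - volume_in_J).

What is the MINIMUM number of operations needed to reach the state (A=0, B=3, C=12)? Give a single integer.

BFS from (A=0, B=0, C=0). One shortest path:
  1. fill(A) -> (A=3 B=0 C=0)
  2. fill(C) -> (A=3 B=0 C=12)
  3. pour(A -> B) -> (A=0 B=3 C=12)
Reached target in 3 moves.

Answer: 3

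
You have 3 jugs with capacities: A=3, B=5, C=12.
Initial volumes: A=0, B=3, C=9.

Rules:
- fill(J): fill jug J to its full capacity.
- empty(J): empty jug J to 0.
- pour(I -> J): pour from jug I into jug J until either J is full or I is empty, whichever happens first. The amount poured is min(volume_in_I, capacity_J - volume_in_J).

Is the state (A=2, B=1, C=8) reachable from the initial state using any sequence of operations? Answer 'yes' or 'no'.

BFS explored all 224 reachable states.
Reachable set includes: (0,0,0), (0,0,1), (0,0,2), (0,0,3), (0,0,4), (0,0,5), (0,0,6), (0,0,7), (0,0,8), (0,0,9), (0,0,10), (0,0,11) ...
Target (A=2, B=1, C=8) not in reachable set → no.

Answer: no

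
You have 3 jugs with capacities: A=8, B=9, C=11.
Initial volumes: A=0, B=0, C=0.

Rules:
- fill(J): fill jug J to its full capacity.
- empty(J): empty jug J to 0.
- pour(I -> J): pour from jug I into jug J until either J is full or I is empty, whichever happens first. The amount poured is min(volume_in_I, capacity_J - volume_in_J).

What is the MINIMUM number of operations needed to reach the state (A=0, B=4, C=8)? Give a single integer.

Answer: 7

Derivation:
BFS from (A=0, B=0, C=0). One shortest path:
  1. fill(B) -> (A=0 B=9 C=0)
  2. fill(C) -> (A=0 B=9 C=11)
  3. pour(B -> A) -> (A=8 B=1 C=11)
  4. empty(A) -> (A=0 B=1 C=11)
  5. pour(C -> A) -> (A=8 B=1 C=3)
  6. pour(C -> B) -> (A=8 B=4 C=0)
  7. pour(A -> C) -> (A=0 B=4 C=8)
Reached target in 7 moves.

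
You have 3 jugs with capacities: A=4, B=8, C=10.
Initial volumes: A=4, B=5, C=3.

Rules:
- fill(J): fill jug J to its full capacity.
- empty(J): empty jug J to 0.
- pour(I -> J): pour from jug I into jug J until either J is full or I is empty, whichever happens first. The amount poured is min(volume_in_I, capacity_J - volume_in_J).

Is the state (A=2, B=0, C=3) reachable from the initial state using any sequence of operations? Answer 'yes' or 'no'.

BFS from (A=4, B=5, C=3):
  1. empty(C) -> (A=4 B=5 C=0)
  2. pour(A -> B) -> (A=1 B=8 C=0)
  3. pour(B -> C) -> (A=1 B=0 C=8)
  4. pour(A -> B) -> (A=0 B=1 C=8)
  5. fill(A) -> (A=4 B=1 C=8)
  6. pour(A -> C) -> (A=2 B=1 C=10)
  7. pour(C -> B) -> (A=2 B=8 C=3)
  8. empty(B) -> (A=2 B=0 C=3)
Target reached → yes.

Answer: yes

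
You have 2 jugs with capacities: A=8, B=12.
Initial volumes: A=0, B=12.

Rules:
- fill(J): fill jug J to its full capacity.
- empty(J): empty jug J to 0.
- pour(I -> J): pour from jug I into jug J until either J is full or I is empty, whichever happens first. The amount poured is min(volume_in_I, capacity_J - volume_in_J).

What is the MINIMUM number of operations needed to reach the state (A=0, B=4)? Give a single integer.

Answer: 2

Derivation:
BFS from (A=0, B=12). One shortest path:
  1. pour(B -> A) -> (A=8 B=4)
  2. empty(A) -> (A=0 B=4)
Reached target in 2 moves.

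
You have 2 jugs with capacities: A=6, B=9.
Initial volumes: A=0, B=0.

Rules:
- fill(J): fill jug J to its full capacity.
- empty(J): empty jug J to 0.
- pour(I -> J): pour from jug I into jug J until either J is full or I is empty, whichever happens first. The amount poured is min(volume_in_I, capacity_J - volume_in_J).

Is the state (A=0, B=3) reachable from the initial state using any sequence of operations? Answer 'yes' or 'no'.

BFS from (A=0, B=0):
  1. fill(B) -> (A=0 B=9)
  2. pour(B -> A) -> (A=6 B=3)
  3. empty(A) -> (A=0 B=3)
Target reached → yes.

Answer: yes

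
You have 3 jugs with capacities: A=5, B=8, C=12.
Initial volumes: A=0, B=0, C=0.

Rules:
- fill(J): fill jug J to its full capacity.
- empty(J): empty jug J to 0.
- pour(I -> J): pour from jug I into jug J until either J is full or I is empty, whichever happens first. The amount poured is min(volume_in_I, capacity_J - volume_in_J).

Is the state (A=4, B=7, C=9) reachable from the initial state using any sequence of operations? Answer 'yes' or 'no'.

BFS explored all 394 reachable states.
Reachable set includes: (0,0,0), (0,0,1), (0,0,2), (0,0,3), (0,0,4), (0,0,5), (0,0,6), (0,0,7), (0,0,8), (0,0,9), (0,0,10), (0,0,11) ...
Target (A=4, B=7, C=9) not in reachable set → no.

Answer: no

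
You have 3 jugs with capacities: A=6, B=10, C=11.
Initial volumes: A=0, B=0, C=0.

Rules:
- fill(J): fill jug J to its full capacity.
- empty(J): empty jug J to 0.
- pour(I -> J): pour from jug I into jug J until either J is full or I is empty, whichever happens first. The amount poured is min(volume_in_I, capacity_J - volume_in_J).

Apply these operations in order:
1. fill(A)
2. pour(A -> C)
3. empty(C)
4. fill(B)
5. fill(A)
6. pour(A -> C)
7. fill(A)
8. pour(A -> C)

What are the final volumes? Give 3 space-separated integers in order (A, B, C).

Answer: 1 10 11

Derivation:
Step 1: fill(A) -> (A=6 B=0 C=0)
Step 2: pour(A -> C) -> (A=0 B=0 C=6)
Step 3: empty(C) -> (A=0 B=0 C=0)
Step 4: fill(B) -> (A=0 B=10 C=0)
Step 5: fill(A) -> (A=6 B=10 C=0)
Step 6: pour(A -> C) -> (A=0 B=10 C=6)
Step 7: fill(A) -> (A=6 B=10 C=6)
Step 8: pour(A -> C) -> (A=1 B=10 C=11)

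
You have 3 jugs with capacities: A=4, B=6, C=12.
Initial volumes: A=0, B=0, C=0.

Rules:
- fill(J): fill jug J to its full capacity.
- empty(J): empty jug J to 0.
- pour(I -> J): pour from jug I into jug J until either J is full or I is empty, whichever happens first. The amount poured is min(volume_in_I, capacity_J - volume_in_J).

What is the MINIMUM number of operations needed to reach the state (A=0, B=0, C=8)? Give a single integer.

BFS from (A=0, B=0, C=0). One shortest path:
  1. fill(C) -> (A=0 B=0 C=12)
  2. pour(C -> A) -> (A=4 B=0 C=8)
  3. empty(A) -> (A=0 B=0 C=8)
Reached target in 3 moves.

Answer: 3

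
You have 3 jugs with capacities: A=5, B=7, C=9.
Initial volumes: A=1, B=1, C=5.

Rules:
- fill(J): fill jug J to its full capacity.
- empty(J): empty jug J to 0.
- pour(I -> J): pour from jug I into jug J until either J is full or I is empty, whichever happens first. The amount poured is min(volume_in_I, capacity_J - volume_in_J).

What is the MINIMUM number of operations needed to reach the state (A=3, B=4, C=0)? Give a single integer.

BFS from (A=1, B=1, C=5). One shortest path:
  1. fill(A) -> (A=5 B=1 C=5)
  2. pour(B -> C) -> (A=5 B=0 C=6)
  3. pour(A -> B) -> (A=0 B=5 C=6)
  4. fill(A) -> (A=5 B=5 C=6)
  5. pour(A -> B) -> (A=3 B=7 C=6)
  6. pour(B -> C) -> (A=3 B=4 C=9)
  7. empty(C) -> (A=3 B=4 C=0)
Reached target in 7 moves.

Answer: 7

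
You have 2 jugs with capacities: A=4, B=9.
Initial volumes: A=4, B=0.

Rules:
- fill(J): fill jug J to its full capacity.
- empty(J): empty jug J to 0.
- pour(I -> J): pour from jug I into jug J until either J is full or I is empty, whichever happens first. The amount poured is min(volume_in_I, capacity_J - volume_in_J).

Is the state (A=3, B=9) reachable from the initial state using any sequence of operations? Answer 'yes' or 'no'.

BFS from (A=4, B=0):
  1. pour(A -> B) -> (A=0 B=4)
  2. fill(A) -> (A=4 B=4)
  3. pour(A -> B) -> (A=0 B=8)
  4. fill(A) -> (A=4 B=8)
  5. pour(A -> B) -> (A=3 B=9)
Target reached → yes.

Answer: yes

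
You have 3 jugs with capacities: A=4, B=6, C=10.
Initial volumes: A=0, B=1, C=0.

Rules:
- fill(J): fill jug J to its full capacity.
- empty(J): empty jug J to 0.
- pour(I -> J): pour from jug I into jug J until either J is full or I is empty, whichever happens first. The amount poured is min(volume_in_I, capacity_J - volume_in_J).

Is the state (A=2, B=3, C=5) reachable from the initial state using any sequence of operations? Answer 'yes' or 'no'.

BFS explored all 188 reachable states.
Reachable set includes: (0,0,0), (0,0,1), (0,0,2), (0,0,3), (0,0,4), (0,0,5), (0,0,6), (0,0,7), (0,0,8), (0,0,9), (0,0,10), (0,1,0) ...
Target (A=2, B=3, C=5) not in reachable set → no.

Answer: no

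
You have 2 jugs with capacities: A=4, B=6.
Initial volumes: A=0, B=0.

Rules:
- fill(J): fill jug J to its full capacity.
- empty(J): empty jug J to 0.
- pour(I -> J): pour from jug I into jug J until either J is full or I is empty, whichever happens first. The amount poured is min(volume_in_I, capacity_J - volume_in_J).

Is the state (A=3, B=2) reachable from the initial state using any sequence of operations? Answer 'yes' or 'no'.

Answer: no

Derivation:
BFS explored all 10 reachable states.
Reachable set includes: (0,0), (0,2), (0,4), (0,6), (2,0), (2,6), (4,0), (4,2), (4,4), (4,6)
Target (A=3, B=2) not in reachable set → no.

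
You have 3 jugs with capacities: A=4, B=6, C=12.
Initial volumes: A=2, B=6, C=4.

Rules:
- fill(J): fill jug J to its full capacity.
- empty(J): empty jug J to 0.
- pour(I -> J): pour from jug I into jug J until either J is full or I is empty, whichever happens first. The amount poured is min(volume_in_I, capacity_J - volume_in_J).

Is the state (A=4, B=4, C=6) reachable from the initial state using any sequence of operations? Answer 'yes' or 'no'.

Answer: yes

Derivation:
BFS from (A=2, B=6, C=4):
  1. fill(A) -> (A=4 B=6 C=4)
  2. pour(B -> C) -> (A=4 B=0 C=10)
  3. pour(A -> B) -> (A=0 B=4 C=10)
  4. pour(C -> A) -> (A=4 B=4 C=6)
Target reached → yes.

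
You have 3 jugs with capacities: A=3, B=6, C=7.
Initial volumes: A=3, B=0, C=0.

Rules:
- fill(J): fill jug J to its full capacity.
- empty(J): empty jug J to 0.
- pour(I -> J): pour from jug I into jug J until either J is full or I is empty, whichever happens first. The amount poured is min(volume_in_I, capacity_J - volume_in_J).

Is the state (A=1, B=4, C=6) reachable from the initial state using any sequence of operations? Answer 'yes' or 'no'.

Answer: no

Derivation:
BFS explored all 164 reachable states.
Reachable set includes: (0,0,0), (0,0,1), (0,0,2), (0,0,3), (0,0,4), (0,0,5), (0,0,6), (0,0,7), (0,1,0), (0,1,1), (0,1,2), (0,1,3) ...
Target (A=1, B=4, C=6) not in reachable set → no.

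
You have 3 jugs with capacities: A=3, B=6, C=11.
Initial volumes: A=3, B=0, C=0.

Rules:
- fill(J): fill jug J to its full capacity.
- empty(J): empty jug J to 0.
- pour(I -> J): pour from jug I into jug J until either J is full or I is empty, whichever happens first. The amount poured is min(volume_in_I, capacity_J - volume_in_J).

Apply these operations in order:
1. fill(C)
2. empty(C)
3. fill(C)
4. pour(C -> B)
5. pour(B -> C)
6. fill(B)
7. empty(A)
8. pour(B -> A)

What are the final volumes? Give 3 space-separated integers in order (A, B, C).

Step 1: fill(C) -> (A=3 B=0 C=11)
Step 2: empty(C) -> (A=3 B=0 C=0)
Step 3: fill(C) -> (A=3 B=0 C=11)
Step 4: pour(C -> B) -> (A=3 B=6 C=5)
Step 5: pour(B -> C) -> (A=3 B=0 C=11)
Step 6: fill(B) -> (A=3 B=6 C=11)
Step 7: empty(A) -> (A=0 B=6 C=11)
Step 8: pour(B -> A) -> (A=3 B=3 C=11)

Answer: 3 3 11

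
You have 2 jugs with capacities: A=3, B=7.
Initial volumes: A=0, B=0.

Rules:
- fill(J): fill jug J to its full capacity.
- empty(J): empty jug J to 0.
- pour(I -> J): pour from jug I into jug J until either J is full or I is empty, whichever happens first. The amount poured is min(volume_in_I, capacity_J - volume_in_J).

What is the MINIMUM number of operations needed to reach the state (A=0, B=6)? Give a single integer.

BFS from (A=0, B=0). One shortest path:
  1. fill(A) -> (A=3 B=0)
  2. pour(A -> B) -> (A=0 B=3)
  3. fill(A) -> (A=3 B=3)
  4. pour(A -> B) -> (A=0 B=6)
Reached target in 4 moves.

Answer: 4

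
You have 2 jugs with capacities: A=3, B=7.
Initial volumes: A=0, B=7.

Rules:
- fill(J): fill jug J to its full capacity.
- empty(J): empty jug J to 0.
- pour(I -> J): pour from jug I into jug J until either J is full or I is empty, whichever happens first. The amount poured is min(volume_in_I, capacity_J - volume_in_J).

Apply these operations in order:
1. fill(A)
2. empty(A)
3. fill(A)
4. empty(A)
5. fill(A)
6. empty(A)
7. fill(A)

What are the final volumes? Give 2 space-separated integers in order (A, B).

Answer: 3 7

Derivation:
Step 1: fill(A) -> (A=3 B=7)
Step 2: empty(A) -> (A=0 B=7)
Step 3: fill(A) -> (A=3 B=7)
Step 4: empty(A) -> (A=0 B=7)
Step 5: fill(A) -> (A=3 B=7)
Step 6: empty(A) -> (A=0 B=7)
Step 7: fill(A) -> (A=3 B=7)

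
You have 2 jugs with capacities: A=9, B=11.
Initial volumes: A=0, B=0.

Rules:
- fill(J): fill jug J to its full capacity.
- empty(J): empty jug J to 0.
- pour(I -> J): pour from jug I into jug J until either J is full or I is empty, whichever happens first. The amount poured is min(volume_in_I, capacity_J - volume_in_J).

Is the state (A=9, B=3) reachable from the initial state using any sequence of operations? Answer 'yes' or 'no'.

Answer: yes

Derivation:
BFS from (A=0, B=0):
  1. fill(A) -> (A=9 B=0)
  2. pour(A -> B) -> (A=0 B=9)
  3. fill(A) -> (A=9 B=9)
  4. pour(A -> B) -> (A=7 B=11)
  5. empty(B) -> (A=7 B=0)
  6. pour(A -> B) -> (A=0 B=7)
  7. fill(A) -> (A=9 B=7)
  8. pour(A -> B) -> (A=5 B=11)
  9. empty(B) -> (A=5 B=0)
  10. pour(A -> B) -> (A=0 B=5)
  11. fill(A) -> (A=9 B=5)
  12. pour(A -> B) -> (A=3 B=11)
  13. empty(B) -> (A=3 B=0)
  14. pour(A -> B) -> (A=0 B=3)
  15. fill(A) -> (A=9 B=3)
Target reached → yes.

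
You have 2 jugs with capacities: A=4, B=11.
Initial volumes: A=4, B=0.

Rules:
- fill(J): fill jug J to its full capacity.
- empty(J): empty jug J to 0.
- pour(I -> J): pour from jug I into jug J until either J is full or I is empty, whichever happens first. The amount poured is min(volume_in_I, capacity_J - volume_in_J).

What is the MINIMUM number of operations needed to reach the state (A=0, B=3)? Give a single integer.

Answer: 6

Derivation:
BFS from (A=4, B=0). One shortest path:
  1. empty(A) -> (A=0 B=0)
  2. fill(B) -> (A=0 B=11)
  3. pour(B -> A) -> (A=4 B=7)
  4. empty(A) -> (A=0 B=7)
  5. pour(B -> A) -> (A=4 B=3)
  6. empty(A) -> (A=0 B=3)
Reached target in 6 moves.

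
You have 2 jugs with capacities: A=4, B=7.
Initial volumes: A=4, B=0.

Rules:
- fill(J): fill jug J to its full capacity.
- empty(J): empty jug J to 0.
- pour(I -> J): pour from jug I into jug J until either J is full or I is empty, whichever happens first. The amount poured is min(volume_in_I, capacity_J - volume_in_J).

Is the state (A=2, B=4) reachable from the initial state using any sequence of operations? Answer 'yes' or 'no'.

Answer: no

Derivation:
BFS explored all 22 reachable states.
Reachable set includes: (0,0), (0,1), (0,2), (0,3), (0,4), (0,5), (0,6), (0,7), (1,0), (1,7), (2,0), (2,7) ...
Target (A=2, B=4) not in reachable set → no.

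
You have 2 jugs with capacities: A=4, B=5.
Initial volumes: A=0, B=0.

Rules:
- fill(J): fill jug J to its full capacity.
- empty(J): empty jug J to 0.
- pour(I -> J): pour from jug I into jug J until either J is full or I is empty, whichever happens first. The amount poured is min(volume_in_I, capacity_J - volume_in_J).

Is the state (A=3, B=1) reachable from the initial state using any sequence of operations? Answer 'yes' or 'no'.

BFS explored all 18 reachable states.
Reachable set includes: (0,0), (0,1), (0,2), (0,3), (0,4), (0,5), (1,0), (1,5), (2,0), (2,5), (3,0), (3,5) ...
Target (A=3, B=1) not in reachable set → no.

Answer: no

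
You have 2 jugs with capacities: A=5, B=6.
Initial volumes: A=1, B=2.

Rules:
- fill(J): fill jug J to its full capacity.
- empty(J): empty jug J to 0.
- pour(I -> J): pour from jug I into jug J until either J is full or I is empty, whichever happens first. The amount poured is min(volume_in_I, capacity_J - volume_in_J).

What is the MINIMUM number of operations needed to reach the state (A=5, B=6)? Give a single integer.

Answer: 2

Derivation:
BFS from (A=1, B=2). One shortest path:
  1. fill(A) -> (A=5 B=2)
  2. fill(B) -> (A=5 B=6)
Reached target in 2 moves.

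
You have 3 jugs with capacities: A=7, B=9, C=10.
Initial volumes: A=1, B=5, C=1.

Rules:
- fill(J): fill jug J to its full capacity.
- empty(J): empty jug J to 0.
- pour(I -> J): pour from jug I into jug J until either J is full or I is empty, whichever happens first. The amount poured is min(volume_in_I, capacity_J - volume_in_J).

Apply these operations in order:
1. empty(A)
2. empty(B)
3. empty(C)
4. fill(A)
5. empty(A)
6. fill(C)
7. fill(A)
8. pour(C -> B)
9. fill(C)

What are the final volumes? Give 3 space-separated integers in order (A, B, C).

Step 1: empty(A) -> (A=0 B=5 C=1)
Step 2: empty(B) -> (A=0 B=0 C=1)
Step 3: empty(C) -> (A=0 B=0 C=0)
Step 4: fill(A) -> (A=7 B=0 C=0)
Step 5: empty(A) -> (A=0 B=0 C=0)
Step 6: fill(C) -> (A=0 B=0 C=10)
Step 7: fill(A) -> (A=7 B=0 C=10)
Step 8: pour(C -> B) -> (A=7 B=9 C=1)
Step 9: fill(C) -> (A=7 B=9 C=10)

Answer: 7 9 10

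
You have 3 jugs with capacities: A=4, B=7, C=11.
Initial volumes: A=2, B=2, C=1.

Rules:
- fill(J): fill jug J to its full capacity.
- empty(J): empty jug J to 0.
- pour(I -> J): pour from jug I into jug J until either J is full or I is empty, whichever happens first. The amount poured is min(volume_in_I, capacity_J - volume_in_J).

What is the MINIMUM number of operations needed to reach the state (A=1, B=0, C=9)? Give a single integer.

BFS from (A=2, B=2, C=1). One shortest path:
  1. empty(A) -> (A=0 B=2 C=1)
  2. pour(C -> A) -> (A=1 B=2 C=0)
  3. pour(B -> C) -> (A=1 B=0 C=2)
  4. fill(B) -> (A=1 B=7 C=2)
  5. pour(B -> C) -> (A=1 B=0 C=9)
Reached target in 5 moves.

Answer: 5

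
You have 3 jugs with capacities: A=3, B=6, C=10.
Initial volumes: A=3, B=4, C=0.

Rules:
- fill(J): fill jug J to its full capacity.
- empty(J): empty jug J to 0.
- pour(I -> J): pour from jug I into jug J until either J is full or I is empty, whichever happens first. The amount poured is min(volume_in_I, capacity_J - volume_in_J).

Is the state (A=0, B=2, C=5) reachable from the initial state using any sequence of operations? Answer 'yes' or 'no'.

Answer: yes

Derivation:
BFS from (A=3, B=4, C=0):
  1. pour(A -> B) -> (A=1 B=6 C=0)
  2. pour(B -> C) -> (A=1 B=0 C=6)
  3. fill(B) -> (A=1 B=6 C=6)
  4. pour(B -> C) -> (A=1 B=2 C=10)
  5. pour(C -> A) -> (A=3 B=2 C=8)
  6. empty(A) -> (A=0 B=2 C=8)
  7. pour(C -> A) -> (A=3 B=2 C=5)
  8. empty(A) -> (A=0 B=2 C=5)
Target reached → yes.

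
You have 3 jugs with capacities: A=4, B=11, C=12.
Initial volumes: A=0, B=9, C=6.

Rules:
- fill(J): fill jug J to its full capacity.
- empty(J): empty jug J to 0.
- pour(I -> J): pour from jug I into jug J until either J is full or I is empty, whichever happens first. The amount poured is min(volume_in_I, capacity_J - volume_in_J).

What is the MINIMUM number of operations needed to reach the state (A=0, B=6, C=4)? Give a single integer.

Answer: 4

Derivation:
BFS from (A=0, B=9, C=6). One shortest path:
  1. fill(A) -> (A=4 B=9 C=6)
  2. empty(B) -> (A=4 B=0 C=6)
  3. pour(C -> B) -> (A=4 B=6 C=0)
  4. pour(A -> C) -> (A=0 B=6 C=4)
Reached target in 4 moves.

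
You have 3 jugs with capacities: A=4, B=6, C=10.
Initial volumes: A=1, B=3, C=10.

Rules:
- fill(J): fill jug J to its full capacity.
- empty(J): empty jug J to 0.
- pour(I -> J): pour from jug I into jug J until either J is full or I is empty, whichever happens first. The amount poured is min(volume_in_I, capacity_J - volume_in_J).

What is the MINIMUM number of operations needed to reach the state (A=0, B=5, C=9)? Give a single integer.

Answer: 7

Derivation:
BFS from (A=1, B=3, C=10). One shortest path:
  1. empty(C) -> (A=1 B=3 C=0)
  2. pour(A -> C) -> (A=0 B=3 C=1)
  3. pour(B -> A) -> (A=3 B=0 C=1)
  4. pour(C -> B) -> (A=3 B=1 C=0)
  5. fill(C) -> (A=3 B=1 C=10)
  6. pour(C -> A) -> (A=4 B=1 C=9)
  7. pour(A -> B) -> (A=0 B=5 C=9)
Reached target in 7 moves.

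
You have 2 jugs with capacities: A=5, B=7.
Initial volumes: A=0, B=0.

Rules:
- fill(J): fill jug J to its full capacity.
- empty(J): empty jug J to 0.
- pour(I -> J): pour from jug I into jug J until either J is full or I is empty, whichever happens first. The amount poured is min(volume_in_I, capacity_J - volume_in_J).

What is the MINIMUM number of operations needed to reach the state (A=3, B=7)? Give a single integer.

BFS from (A=0, B=0). One shortest path:
  1. fill(A) -> (A=5 B=0)
  2. pour(A -> B) -> (A=0 B=5)
  3. fill(A) -> (A=5 B=5)
  4. pour(A -> B) -> (A=3 B=7)
Reached target in 4 moves.

Answer: 4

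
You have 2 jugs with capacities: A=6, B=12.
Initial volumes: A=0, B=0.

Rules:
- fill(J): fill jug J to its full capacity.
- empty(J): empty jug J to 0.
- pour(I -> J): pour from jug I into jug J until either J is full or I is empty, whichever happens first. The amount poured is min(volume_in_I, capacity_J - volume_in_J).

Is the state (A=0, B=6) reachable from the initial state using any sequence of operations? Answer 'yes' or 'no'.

BFS from (A=0, B=0):
  1. fill(A) -> (A=6 B=0)
  2. pour(A -> B) -> (A=0 B=6)
Target reached → yes.

Answer: yes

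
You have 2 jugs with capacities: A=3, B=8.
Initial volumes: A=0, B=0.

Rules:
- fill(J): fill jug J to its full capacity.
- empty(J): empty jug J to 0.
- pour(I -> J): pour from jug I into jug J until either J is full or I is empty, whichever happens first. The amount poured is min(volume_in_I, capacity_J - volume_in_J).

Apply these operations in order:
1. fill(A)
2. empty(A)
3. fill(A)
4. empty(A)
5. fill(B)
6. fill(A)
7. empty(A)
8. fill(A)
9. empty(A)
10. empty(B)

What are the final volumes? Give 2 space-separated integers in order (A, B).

Answer: 0 0

Derivation:
Step 1: fill(A) -> (A=3 B=0)
Step 2: empty(A) -> (A=0 B=0)
Step 3: fill(A) -> (A=3 B=0)
Step 4: empty(A) -> (A=0 B=0)
Step 5: fill(B) -> (A=0 B=8)
Step 6: fill(A) -> (A=3 B=8)
Step 7: empty(A) -> (A=0 B=8)
Step 8: fill(A) -> (A=3 B=8)
Step 9: empty(A) -> (A=0 B=8)
Step 10: empty(B) -> (A=0 B=0)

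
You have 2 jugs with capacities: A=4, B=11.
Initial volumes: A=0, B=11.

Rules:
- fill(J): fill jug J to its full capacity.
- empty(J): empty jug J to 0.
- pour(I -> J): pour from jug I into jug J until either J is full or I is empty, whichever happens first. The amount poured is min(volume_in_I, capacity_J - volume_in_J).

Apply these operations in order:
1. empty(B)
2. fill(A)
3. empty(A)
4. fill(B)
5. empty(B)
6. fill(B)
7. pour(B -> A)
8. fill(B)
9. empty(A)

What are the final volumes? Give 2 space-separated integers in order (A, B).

Step 1: empty(B) -> (A=0 B=0)
Step 2: fill(A) -> (A=4 B=0)
Step 3: empty(A) -> (A=0 B=0)
Step 4: fill(B) -> (A=0 B=11)
Step 5: empty(B) -> (A=0 B=0)
Step 6: fill(B) -> (A=0 B=11)
Step 7: pour(B -> A) -> (A=4 B=7)
Step 8: fill(B) -> (A=4 B=11)
Step 9: empty(A) -> (A=0 B=11)

Answer: 0 11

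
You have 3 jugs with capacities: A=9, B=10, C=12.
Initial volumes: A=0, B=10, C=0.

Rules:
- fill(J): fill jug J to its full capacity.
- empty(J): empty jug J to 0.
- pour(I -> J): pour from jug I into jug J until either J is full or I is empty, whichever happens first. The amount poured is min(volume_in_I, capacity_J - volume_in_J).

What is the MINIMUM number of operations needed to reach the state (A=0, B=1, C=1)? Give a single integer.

Answer: 6

Derivation:
BFS from (A=0, B=10, C=0). One shortest path:
  1. pour(B -> A) -> (A=9 B=1 C=0)
  2. empty(A) -> (A=0 B=1 C=0)
  3. pour(B -> C) -> (A=0 B=0 C=1)
  4. fill(B) -> (A=0 B=10 C=1)
  5. pour(B -> A) -> (A=9 B=1 C=1)
  6. empty(A) -> (A=0 B=1 C=1)
Reached target in 6 moves.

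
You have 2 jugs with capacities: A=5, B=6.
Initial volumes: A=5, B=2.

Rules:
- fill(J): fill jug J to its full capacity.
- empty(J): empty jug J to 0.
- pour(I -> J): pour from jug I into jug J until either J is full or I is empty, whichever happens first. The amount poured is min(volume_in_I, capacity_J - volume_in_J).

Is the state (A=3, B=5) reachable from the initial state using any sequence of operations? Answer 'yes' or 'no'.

Answer: no

Derivation:
BFS explored all 22 reachable states.
Reachable set includes: (0,0), (0,1), (0,2), (0,3), (0,4), (0,5), (0,6), (1,0), (1,6), (2,0), (2,6), (3,0) ...
Target (A=3, B=5) not in reachable set → no.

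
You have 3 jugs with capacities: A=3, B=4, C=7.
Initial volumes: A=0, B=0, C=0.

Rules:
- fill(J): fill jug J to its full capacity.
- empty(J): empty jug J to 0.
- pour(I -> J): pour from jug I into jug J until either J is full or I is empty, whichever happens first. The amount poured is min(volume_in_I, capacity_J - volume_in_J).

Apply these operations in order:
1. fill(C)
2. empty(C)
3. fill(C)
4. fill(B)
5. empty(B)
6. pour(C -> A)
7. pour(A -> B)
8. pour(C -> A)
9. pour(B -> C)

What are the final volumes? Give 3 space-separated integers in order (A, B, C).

Answer: 3 0 4

Derivation:
Step 1: fill(C) -> (A=0 B=0 C=7)
Step 2: empty(C) -> (A=0 B=0 C=0)
Step 3: fill(C) -> (A=0 B=0 C=7)
Step 4: fill(B) -> (A=0 B=4 C=7)
Step 5: empty(B) -> (A=0 B=0 C=7)
Step 6: pour(C -> A) -> (A=3 B=0 C=4)
Step 7: pour(A -> B) -> (A=0 B=3 C=4)
Step 8: pour(C -> A) -> (A=3 B=3 C=1)
Step 9: pour(B -> C) -> (A=3 B=0 C=4)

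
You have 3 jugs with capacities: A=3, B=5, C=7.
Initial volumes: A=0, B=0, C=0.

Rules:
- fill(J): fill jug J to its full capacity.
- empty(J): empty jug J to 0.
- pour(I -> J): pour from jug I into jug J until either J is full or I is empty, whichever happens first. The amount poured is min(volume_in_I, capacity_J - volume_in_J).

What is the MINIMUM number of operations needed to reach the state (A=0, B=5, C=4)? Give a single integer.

BFS from (A=0, B=0, C=0). One shortest path:
  1. fill(B) -> (A=0 B=5 C=0)
  2. fill(C) -> (A=0 B=5 C=7)
  3. pour(C -> A) -> (A=3 B=5 C=4)
  4. empty(A) -> (A=0 B=5 C=4)
Reached target in 4 moves.

Answer: 4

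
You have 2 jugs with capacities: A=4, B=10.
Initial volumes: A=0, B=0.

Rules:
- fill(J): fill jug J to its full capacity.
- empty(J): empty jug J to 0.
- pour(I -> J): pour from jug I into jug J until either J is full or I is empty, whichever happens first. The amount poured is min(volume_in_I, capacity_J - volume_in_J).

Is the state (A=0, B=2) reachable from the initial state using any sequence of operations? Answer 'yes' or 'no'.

BFS from (A=0, B=0):
  1. fill(B) -> (A=0 B=10)
  2. pour(B -> A) -> (A=4 B=6)
  3. empty(A) -> (A=0 B=6)
  4. pour(B -> A) -> (A=4 B=2)
  5. empty(A) -> (A=0 B=2)
Target reached → yes.

Answer: yes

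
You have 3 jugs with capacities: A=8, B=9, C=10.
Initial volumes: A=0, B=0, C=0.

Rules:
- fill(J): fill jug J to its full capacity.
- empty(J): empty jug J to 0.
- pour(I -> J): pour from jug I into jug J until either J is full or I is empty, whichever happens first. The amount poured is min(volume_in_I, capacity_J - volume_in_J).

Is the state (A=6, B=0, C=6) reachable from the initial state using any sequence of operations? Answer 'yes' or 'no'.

BFS from (A=0, B=0, C=0):
  1. fill(A) -> (A=8 B=0 C=0)
  2. pour(A -> B) -> (A=0 B=8 C=0)
  3. fill(A) -> (A=8 B=8 C=0)
  4. pour(A -> C) -> (A=0 B=8 C=8)
  5. fill(A) -> (A=8 B=8 C=8)
  6. pour(B -> C) -> (A=8 B=6 C=10)
  7. empty(C) -> (A=8 B=6 C=0)
  8. pour(A -> C) -> (A=0 B=6 C=8)
  9. fill(A) -> (A=8 B=6 C=8)
  10. pour(A -> C) -> (A=6 B=6 C=10)
  11. empty(C) -> (A=6 B=6 C=0)
  12. pour(B -> C) -> (A=6 B=0 C=6)
Target reached → yes.

Answer: yes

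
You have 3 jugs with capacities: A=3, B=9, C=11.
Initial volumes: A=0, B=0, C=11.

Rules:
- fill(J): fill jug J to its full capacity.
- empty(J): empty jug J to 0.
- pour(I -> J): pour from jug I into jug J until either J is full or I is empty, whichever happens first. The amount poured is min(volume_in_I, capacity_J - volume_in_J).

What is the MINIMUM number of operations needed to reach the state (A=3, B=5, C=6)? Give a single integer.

Answer: 6

Derivation:
BFS from (A=0, B=0, C=11). One shortest path:
  1. pour(C -> A) -> (A=3 B=0 C=8)
  2. pour(C -> B) -> (A=3 B=8 C=0)
  3. pour(A -> C) -> (A=0 B=8 C=3)
  4. fill(A) -> (A=3 B=8 C=3)
  5. pour(A -> C) -> (A=0 B=8 C=6)
  6. pour(B -> A) -> (A=3 B=5 C=6)
Reached target in 6 moves.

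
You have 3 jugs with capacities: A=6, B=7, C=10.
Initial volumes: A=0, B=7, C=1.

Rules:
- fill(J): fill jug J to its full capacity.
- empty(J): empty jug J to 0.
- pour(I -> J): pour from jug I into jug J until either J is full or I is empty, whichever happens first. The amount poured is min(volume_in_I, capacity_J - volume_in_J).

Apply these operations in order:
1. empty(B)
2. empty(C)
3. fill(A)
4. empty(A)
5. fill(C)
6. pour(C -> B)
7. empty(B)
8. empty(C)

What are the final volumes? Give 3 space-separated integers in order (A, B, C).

Answer: 0 0 0

Derivation:
Step 1: empty(B) -> (A=0 B=0 C=1)
Step 2: empty(C) -> (A=0 B=0 C=0)
Step 3: fill(A) -> (A=6 B=0 C=0)
Step 4: empty(A) -> (A=0 B=0 C=0)
Step 5: fill(C) -> (A=0 B=0 C=10)
Step 6: pour(C -> B) -> (A=0 B=7 C=3)
Step 7: empty(B) -> (A=0 B=0 C=3)
Step 8: empty(C) -> (A=0 B=0 C=0)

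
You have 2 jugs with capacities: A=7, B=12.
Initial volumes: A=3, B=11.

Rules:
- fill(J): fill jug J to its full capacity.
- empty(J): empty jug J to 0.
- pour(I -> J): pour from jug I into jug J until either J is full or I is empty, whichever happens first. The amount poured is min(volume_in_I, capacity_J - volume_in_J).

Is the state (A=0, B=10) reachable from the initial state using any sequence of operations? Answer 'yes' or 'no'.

Answer: yes

Derivation:
BFS from (A=3, B=11):
  1. empty(B) -> (A=3 B=0)
  2. pour(A -> B) -> (A=0 B=3)
  3. fill(A) -> (A=7 B=3)
  4. pour(A -> B) -> (A=0 B=10)
Target reached → yes.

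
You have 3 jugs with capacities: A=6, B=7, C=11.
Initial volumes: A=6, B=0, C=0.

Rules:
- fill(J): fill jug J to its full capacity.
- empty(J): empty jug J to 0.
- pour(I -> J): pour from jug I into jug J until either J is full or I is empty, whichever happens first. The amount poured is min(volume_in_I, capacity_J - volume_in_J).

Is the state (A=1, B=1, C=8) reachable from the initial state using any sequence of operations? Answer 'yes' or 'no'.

Answer: no

Derivation:
BFS explored all 372 reachable states.
Reachable set includes: (0,0,0), (0,0,1), (0,0,2), (0,0,3), (0,0,4), (0,0,5), (0,0,6), (0,0,7), (0,0,8), (0,0,9), (0,0,10), (0,0,11) ...
Target (A=1, B=1, C=8) not in reachable set → no.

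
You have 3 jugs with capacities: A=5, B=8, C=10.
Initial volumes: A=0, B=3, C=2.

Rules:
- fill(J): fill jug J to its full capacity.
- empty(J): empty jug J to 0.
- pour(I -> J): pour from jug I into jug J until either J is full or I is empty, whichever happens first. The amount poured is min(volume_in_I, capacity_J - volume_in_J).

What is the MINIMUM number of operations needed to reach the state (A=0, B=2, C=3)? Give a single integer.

Answer: 3

Derivation:
BFS from (A=0, B=3, C=2). One shortest path:
  1. pour(B -> A) -> (A=3 B=0 C=2)
  2. pour(C -> B) -> (A=3 B=2 C=0)
  3. pour(A -> C) -> (A=0 B=2 C=3)
Reached target in 3 moves.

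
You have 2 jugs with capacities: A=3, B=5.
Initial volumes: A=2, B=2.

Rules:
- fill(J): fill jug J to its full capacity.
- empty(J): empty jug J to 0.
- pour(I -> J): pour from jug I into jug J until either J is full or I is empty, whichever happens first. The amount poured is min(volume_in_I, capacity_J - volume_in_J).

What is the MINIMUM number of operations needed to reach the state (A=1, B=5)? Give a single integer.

BFS from (A=2, B=2). One shortest path:
  1. pour(B -> A) -> (A=3 B=1)
  2. empty(A) -> (A=0 B=1)
  3. pour(B -> A) -> (A=1 B=0)
  4. fill(B) -> (A=1 B=5)
Reached target in 4 moves.

Answer: 4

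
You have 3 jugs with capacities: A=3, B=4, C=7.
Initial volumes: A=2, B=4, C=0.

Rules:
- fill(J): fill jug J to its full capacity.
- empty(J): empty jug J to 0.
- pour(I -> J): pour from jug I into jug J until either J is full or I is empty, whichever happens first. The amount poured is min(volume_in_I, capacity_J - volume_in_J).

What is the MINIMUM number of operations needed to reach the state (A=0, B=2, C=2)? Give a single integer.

BFS from (A=2, B=4, C=0). One shortest path:
  1. pour(A -> C) -> (A=0 B=4 C=2)
  2. pour(B -> A) -> (A=3 B=1 C=2)
  3. empty(A) -> (A=0 B=1 C=2)
  4. pour(B -> A) -> (A=1 B=0 C=2)
  5. fill(B) -> (A=1 B=4 C=2)
  6. pour(B -> A) -> (A=3 B=2 C=2)
  7. empty(A) -> (A=0 B=2 C=2)
Reached target in 7 moves.

Answer: 7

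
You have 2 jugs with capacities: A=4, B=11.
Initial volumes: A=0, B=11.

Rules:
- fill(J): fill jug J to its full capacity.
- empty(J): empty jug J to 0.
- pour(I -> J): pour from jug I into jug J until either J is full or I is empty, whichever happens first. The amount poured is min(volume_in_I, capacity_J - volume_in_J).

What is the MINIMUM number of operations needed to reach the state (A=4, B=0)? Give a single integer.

BFS from (A=0, B=11). One shortest path:
  1. fill(A) -> (A=4 B=11)
  2. empty(B) -> (A=4 B=0)
Reached target in 2 moves.

Answer: 2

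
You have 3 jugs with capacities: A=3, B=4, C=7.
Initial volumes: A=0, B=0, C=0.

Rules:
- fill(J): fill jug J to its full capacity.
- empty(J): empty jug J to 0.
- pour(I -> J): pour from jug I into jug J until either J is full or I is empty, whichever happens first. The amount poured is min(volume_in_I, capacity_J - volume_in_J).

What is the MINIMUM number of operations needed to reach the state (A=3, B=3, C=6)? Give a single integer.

Answer: 7

Derivation:
BFS from (A=0, B=0, C=0). One shortest path:
  1. fill(A) -> (A=3 B=0 C=0)
  2. pour(A -> B) -> (A=0 B=3 C=0)
  3. fill(A) -> (A=3 B=3 C=0)
  4. pour(A -> C) -> (A=0 B=3 C=3)
  5. fill(A) -> (A=3 B=3 C=3)
  6. pour(A -> C) -> (A=0 B=3 C=6)
  7. fill(A) -> (A=3 B=3 C=6)
Reached target in 7 moves.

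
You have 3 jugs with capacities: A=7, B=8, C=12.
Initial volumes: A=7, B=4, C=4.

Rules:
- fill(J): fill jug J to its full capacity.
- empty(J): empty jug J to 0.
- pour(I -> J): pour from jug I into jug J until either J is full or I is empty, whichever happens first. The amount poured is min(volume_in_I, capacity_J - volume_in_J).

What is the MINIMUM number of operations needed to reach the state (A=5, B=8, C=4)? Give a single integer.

BFS from (A=7, B=4, C=4). One shortest path:
  1. empty(A) -> (A=0 B=4 C=4)
  2. fill(C) -> (A=0 B=4 C=12)
  3. pour(C -> A) -> (A=7 B=4 C=5)
  4. empty(A) -> (A=0 B=4 C=5)
  5. pour(C -> A) -> (A=5 B=4 C=0)
  6. pour(B -> C) -> (A=5 B=0 C=4)
  7. fill(B) -> (A=5 B=8 C=4)
Reached target in 7 moves.

Answer: 7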